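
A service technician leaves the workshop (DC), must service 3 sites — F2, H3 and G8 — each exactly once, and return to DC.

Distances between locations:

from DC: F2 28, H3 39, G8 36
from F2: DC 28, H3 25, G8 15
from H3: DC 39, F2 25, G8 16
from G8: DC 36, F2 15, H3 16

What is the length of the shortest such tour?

98 — the shortest possible round trip.

With 3 stops there are 3!/2 = 3 distinct round trips (a route and its reverse cost the same).
DC - F2 - H3 - G8 - DC: 28+25+16+36 = 105
DC - F2 - G8 - H3 - DC: 28+15+16+39 = 98
DC - H3 - F2 - G8 - DC: 39+25+15+36 = 115
The minimum is 98.
One optimal route: DC → F2 → G8 → H3 → DC (or its reverse).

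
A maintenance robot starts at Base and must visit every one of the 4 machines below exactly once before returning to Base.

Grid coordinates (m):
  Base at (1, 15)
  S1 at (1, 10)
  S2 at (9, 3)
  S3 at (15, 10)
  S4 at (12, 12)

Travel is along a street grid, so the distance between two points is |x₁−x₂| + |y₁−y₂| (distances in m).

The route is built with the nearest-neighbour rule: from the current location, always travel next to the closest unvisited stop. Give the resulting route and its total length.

56 m along Base → S1 → S4 → S3 → S2 → Base.

At Base the remaining stops are S1 5, S4 14, S3 19, S2 20; go to S1.
At S1 the remaining stops are S4 13, S3 14, S2 15; go to S4.
At S4 the remaining stops are S3 5, S2 12; go to S3.
At S3 the remaining stops are S2 13; go to S2.
Return S2→Base: 20.
Total = 5 + 13 + 5 + 13 + 20 = 56.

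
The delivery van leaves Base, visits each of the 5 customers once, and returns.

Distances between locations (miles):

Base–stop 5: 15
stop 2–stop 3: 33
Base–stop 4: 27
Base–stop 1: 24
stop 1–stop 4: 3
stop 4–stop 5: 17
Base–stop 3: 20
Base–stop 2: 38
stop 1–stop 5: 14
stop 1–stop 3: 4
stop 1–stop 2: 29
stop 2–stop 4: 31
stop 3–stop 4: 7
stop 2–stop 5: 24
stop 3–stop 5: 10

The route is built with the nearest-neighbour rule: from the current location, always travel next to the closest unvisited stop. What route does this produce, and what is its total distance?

At Base the remaining stops are stop 5 15, stop 3 20, stop 1 24, stop 4 27, stop 2 38; go to stop 5.
At stop 5 the remaining stops are stop 3 10, stop 1 14, stop 4 17, stop 2 24; go to stop 3.
At stop 3 the remaining stops are stop 1 4, stop 4 7, stop 2 33; go to stop 1.
At stop 1 the remaining stops are stop 4 3, stop 2 29; go to stop 4.
At stop 4 the remaining stops are stop 2 31; go to stop 2.
Return stop 2→Base: 38.
Total = 15 + 10 + 4 + 3 + 31 + 38 = 101.

101 miles along Base → stop 5 → stop 3 → stop 1 → stop 4 → stop 2 → Base.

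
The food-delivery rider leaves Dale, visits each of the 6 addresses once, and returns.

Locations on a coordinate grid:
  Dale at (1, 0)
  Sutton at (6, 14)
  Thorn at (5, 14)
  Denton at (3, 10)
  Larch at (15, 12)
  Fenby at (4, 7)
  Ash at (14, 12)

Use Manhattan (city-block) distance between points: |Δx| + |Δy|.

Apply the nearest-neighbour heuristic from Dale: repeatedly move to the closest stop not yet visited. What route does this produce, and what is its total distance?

58 along Dale → Fenby → Denton → Thorn → Sutton → Ash → Larch → Dale.

At Dale the remaining stops are Fenby 10, Denton 12, Thorn 18, Sutton 19, Ash 25, Larch 26; go to Fenby.
At Fenby the remaining stops are Denton 4, Thorn 8, Sutton 9, Ash 15, Larch 16; go to Denton.
At Denton the remaining stops are Thorn 6, Sutton 7, Ash 13, Larch 14; go to Thorn.
At Thorn the remaining stops are Sutton 1, Ash 11, Larch 12; go to Sutton.
At Sutton the remaining stops are Ash 10, Larch 11; go to Ash.
At Ash the remaining stops are Larch 1; go to Larch.
Return Larch→Dale: 26.
Total = 10 + 4 + 6 + 1 + 10 + 1 + 26 = 58.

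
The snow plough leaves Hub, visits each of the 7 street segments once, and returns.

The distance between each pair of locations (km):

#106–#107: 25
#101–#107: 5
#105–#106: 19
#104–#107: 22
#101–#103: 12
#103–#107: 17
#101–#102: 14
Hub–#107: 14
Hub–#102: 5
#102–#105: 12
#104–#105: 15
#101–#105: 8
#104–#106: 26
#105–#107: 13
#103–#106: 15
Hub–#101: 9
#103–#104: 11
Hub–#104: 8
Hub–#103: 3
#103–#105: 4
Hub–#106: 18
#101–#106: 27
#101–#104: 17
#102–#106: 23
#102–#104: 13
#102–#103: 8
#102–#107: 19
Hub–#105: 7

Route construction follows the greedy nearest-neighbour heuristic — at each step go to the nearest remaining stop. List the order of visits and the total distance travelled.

From Hub: distances to unvisited — #103=3, #102=5, #105=7, #104=8, #101=9, #107=14, #106=18. Nearest is #103 (3).
From #103: distances to unvisited — #105=4, #102=8, #104=11, #101=12, #106=15, #107=17. Nearest is #105 (4).
From #105: distances to unvisited — #101=8, #102=12, #107=13, #104=15, #106=19. Nearest is #101 (8).
From #101: distances to unvisited — #107=5, #102=14, #104=17, #106=27. Nearest is #107 (5).
From #107: distances to unvisited — #102=19, #104=22, #106=25. Nearest is #102 (19).
From #102: distances to unvisited — #104=13, #106=23. Nearest is #104 (13).
From #104: distances to unvisited — #106=26. Nearest is #106 (26).
Return #106→Hub: 18.
Total = 3 + 4 + 8 + 5 + 19 + 13 + 26 + 18 = 96.

Nearest-neighbour total = 96 km; route Hub → #103 → #105 → #101 → #107 → #102 → #104 → #106 → Hub.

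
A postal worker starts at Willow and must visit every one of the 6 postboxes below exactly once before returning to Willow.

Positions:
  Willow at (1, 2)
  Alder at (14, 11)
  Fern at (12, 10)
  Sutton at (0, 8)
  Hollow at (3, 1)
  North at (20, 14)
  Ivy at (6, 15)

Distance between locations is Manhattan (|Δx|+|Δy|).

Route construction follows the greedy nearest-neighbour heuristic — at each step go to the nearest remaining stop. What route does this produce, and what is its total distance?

Total distance 80 via the nearest-neighbour route Willow → Hollow → Sutton → Ivy → Fern → Alder → North → Willow.

At Willow the remaining stops are Hollow 3, Sutton 7, Ivy 18, Fern 19, Alder 22, North 31; go to Hollow.
At Hollow the remaining stops are Sutton 10, Ivy 17, Fern 18, Alder 21, North 30; go to Sutton.
At Sutton the remaining stops are Ivy 13, Fern 14, Alder 17, North 26; go to Ivy.
At Ivy the remaining stops are Fern 11, Alder 12, North 15; go to Fern.
At Fern the remaining stops are Alder 3, North 12; go to Alder.
At Alder the remaining stops are North 9; go to North.
Return North→Willow: 31.
Total = 3 + 10 + 13 + 11 + 3 + 9 + 31 = 80.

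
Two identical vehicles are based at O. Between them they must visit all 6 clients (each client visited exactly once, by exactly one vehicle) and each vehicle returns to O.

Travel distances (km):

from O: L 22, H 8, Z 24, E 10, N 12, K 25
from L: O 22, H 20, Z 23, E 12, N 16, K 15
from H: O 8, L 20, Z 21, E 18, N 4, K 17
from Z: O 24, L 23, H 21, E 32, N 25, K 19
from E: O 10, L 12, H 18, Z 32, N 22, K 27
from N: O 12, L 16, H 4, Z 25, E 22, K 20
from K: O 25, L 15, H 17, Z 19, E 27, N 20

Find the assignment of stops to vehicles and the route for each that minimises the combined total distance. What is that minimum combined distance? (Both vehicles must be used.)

Check every non-empty split of the stops between the two vehicles; for each half take its own optimal tour:
  {L} + {H, Z, E, N, K}: 44 + 93 = 137
  {H} + {L, Z, E, N, K}: 16 + 93 = 109
  {L, H} + {Z, E, N, K}: 50 + 93 = 143
  {Z} + {L, H, E, N, K}: 48 + 69 = 117
  {L, Z} + {H, E, N, K}: 69 + 69 = 138
  {H, Z} + {L, E, N, K}: 53 + 69 = 122
  … (31 splits in total)
  {H, N} + {L, Z, E, K}: 24 + 80 = 104  ← best
Best: vehicle 1 O → H → N → O = 24; vehicle 2 O → Z → K → L → E → O = 80; combined 104.

Minimum combined distance: 104 km.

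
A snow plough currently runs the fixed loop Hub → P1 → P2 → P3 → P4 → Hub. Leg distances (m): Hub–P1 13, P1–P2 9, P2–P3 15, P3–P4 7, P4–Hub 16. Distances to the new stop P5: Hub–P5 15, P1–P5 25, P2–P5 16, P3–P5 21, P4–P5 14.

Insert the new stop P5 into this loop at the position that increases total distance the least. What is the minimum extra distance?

Insertion cost between consecutive stops i–j is d(i,P5) + d(P5,j) − d(i,j):
  between Hub and P1: 15 + 25 − 13 = 27
  between P1 and P2: 25 + 16 − 9 = 32
  between P2 and P3: 16 + 21 − 15 = 22
  between P3 and P4: 21 + 14 − 7 = 28
  between P4 and Hub: 14 + 15 − 16 = 13
Cheapest insertion is between P4 and Hub, adding 13.
New total = 60 + 13 = 73.

Adding 13 m by placing P5 on the P4–Hub leg.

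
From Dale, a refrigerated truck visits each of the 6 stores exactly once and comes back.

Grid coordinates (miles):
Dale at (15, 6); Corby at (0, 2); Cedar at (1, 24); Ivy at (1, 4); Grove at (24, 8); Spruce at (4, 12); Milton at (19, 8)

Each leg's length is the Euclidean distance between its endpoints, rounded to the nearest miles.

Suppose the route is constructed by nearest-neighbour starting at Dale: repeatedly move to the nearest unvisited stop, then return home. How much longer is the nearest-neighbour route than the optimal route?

The nearest-neighbour route is 9 miles longer than optimal.

From Dale: Milton=4, Grove=9, Spruce=13, Ivy=14, Corby=16, Cedar=23 → choose Milton (4).
From Milton: Grove=5, Spruce=16, Ivy=18, Corby=20, Cedar=24 → choose Grove (5).
From Grove: Spruce=20, Ivy=23, Corby=25, Cedar=28 → choose Spruce (20).
From Spruce: Ivy=9, Corby=11, Cedar=12 → choose Ivy (9).
From Ivy: Corby=2, Cedar=20 → choose Corby (2).
From Corby: Cedar=22 → choose Cedar (22).
NN route Dale → Milton → Grove → Spruce → Ivy → Corby → Cedar → Dale costs 85.
Optimal: Dale → Corby → Ivy → Spruce → Cedar → Grove → Milton → Dale costs 76 (by enumerating all 360 distinct tours).
Excess = 85 − 76 = 9.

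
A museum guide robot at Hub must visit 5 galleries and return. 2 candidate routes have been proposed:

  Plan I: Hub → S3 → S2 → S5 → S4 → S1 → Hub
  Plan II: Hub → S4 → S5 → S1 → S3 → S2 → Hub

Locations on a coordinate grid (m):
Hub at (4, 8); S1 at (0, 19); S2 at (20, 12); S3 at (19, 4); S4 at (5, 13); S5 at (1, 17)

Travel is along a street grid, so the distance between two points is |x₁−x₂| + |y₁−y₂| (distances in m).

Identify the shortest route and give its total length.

80 m — Plan II is the shortest.

Plan I: 19 + 9 + 24 + 8 + 11 + 15 = 86
Plan II: 6 + 8 + 3 + 34 + 9 + 20 = 80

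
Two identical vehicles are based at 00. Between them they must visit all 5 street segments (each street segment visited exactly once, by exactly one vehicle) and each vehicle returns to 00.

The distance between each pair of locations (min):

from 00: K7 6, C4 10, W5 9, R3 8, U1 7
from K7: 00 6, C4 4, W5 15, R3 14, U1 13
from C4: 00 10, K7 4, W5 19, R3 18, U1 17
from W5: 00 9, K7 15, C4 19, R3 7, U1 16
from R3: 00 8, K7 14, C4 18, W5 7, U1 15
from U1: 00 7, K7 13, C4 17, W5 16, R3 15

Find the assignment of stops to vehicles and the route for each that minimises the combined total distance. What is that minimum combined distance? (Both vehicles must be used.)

There are 2^4 − 1 = 15 ways to divide the 5 stops into two non-empty groups. For each, the best each vehicle can do is its own shortest tour through its group:
  {K7} + {C4, W5, R3, U1}: 12 + 58 = 70
  {C4} + {K7, W5, R3, U1}: 20 + 50 = 70
  {K7, C4} + {W5, R3, U1}: 20 + 38 = 58
  {W5} + {K7, C4, R3, U1}: 18 + 50 = 68
  {K7, W5} + {C4, R3, U1}: 30 + 50 = 80
  {C4, W5} + {K7, R3, U1}: 38 + 42 = 80
  … (15 splits in total)
Best: vehicle 1 00 → K7 → C4 → 00 = 20; vehicle 2 00 → W5 → R3 → U1 → 00 = 38; combined 58.

Minimum combined distance: 58 min.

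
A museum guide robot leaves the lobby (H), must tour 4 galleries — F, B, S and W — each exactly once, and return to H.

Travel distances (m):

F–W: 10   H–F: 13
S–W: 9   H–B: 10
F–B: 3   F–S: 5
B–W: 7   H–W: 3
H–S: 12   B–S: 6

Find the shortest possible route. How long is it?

Minimum total distance: 30 m.

With 4 stops there are 4!/2 = 12 distinct round trips (a route and its reverse cost the same).
H-F-B-S-W-H: 13+3+6+9+3 = 34
H-F-B-W-S-H: 13+3+7+9+12 = 44
H-F-S-B-W-H: 13+5+6+7+3 = 34
H-F-S-W-B-H: 13+5+9+7+10 = 44
H-F-W-B-S-H: 13+10+7+6+12 = 48
H-F-W-S-B-H: 13+10+9+6+10 = 48
H-B-F-S-W-H: 10+3+5+9+3 = 30
H-B-F-W-S-H: 10+3+10+9+12 = 44
H-B-S-F-W-H: 10+6+5+10+3 = 34
H-B-W-F-S-H: 10+7+10+5+12 = 44
H-S-F-B-W-H: 12+5+3+7+3 = 30
H-S-B-F-W-H: 12+6+3+10+3 = 34
The minimum is 30.
One optimal route: H → B → F → S → W → H (or its reverse).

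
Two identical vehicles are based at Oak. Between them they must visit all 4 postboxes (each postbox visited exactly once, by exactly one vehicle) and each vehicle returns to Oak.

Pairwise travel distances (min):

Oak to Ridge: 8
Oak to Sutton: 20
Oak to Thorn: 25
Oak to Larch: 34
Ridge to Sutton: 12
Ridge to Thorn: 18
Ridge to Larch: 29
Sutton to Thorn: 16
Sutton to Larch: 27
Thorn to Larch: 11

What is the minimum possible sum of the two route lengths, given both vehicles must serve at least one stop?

Check every non-empty split of the stops between the two vehicles; for each half take its own optimal tour:
  {Ridge} + {Sutton, Thorn, Larch}: 16 + 81 = 97
  {Sutton} + {Ridge, Thorn, Larch}: 40 + 71 = 111
  {Ridge, Sutton} + {Thorn, Larch}: 40 + 70 = 110
  {Thorn} + {Ridge, Sutton, Larch}: 50 + 81 = 131
  {Ridge, Thorn} + {Sutton, Larch}: 51 + 81 = 132
  {Sutton, Thorn} + {Ridge, Larch}: 61 + 71 = 132
  … (7 splits in total)
Best: vehicle 1 Oak → Ridge → Oak = 16; vehicle 2 Oak → Sutton → Thorn → Larch → Oak = 81; combined 97.

97 min — the smallest possible combined total.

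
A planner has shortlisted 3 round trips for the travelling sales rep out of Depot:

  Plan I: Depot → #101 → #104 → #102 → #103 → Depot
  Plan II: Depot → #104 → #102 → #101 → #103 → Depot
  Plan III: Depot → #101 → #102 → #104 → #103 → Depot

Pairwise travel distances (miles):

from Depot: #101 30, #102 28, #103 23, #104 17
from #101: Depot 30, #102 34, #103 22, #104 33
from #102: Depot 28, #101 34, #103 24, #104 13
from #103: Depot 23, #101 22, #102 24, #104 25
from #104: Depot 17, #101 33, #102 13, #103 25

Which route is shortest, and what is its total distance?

Plan I: 30 + 33 + 13 + 24 + 23 = 123
Plan II: 17 + 13 + 34 + 22 + 23 = 109
Plan III: 30 + 34 + 13 + 25 + 23 = 125

109 miles — Plan II is the shortest.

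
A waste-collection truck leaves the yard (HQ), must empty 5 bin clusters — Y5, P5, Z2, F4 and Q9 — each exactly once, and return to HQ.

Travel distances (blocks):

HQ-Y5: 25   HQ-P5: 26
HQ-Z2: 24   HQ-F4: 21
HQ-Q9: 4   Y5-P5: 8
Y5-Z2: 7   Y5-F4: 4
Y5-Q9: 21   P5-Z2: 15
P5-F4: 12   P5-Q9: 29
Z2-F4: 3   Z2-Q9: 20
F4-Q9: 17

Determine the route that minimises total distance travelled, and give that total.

65 blocks — the shortest possible round trip.

With 5 stops there are 5!/2 = 60 distinct round trips (a route and its reverse cost the same).
HQ→Y5→P5→Z2→F4→Q9→HQ: 25+8+15+3+17+4 = 72
HQ→Y5→P5→Z2→Q9→F4→HQ: 25+8+15+20+17+21 = 106
HQ→Y5→P5→F4→Z2→Q9→HQ: 25+8+12+3+20+4 = 72
HQ→Y5→P5→F4→Q9→Z2→HQ: 25+8+12+17+20+24 = 106
HQ→Y5→P5→Q9→Z2→F4→HQ: 25+8+29+20+3+21 = 106
HQ→Y5→P5→Q9→F4→Z2→HQ: 25+8+29+17+3+24 = 106
HQ→Y5→Z2→P5→F4→Q9→HQ: 25+7+15+12+17+4 = 80
HQ→Y5→Z2→P5→Q9→F4→HQ: 25+7+15+29+17+21 = 114
HQ→Y5→Z2→F4→P5→Q9→HQ: 25+7+3+12+29+4 = 80
HQ→Y5→Z2→F4→Q9→P5→HQ: 25+7+3+17+29+26 = 107
HQ→Y5→Z2→Q9→P5→F4→HQ: 25+7+20+29+12+21 = 114
HQ→Y5→Z2→Q9→F4→P5→HQ: 25+7+20+17+12+26 = 107
HQ→Y5→F4→P5→Z2→Q9→HQ: 25+4+12+15+20+4 = 80
HQ→Y5→F4→P5→Q9→Z2→HQ: 25+4+12+29+20+24 = 114
… (46 more)
HQ→P5→Y5→Z2→F4→Q9→HQ: 26+8+7+3+17+4 = 65  ← best
The minimum is 65.
One optimal route: HQ → P5 → Y5 → Z2 → F4 → Q9 → HQ (or its reverse).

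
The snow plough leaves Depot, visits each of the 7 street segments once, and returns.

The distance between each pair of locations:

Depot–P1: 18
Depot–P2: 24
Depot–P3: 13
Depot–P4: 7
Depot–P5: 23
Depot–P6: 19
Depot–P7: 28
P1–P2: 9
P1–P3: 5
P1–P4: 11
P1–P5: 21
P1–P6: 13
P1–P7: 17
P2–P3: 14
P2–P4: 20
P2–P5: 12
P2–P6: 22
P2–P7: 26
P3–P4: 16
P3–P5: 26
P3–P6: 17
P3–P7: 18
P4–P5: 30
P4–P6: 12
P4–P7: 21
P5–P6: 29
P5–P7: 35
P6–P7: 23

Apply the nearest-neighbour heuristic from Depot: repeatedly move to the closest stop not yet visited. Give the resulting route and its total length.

Nearest-neighbour total = 129; route Depot → P4 → P1 → P3 → P2 → P5 → P6 → P7 → Depot.

Depot → [P4:7 / P3:13 / P1:18 / P6:19 / P5:23 / P2:24 / P7:28] → P4 (7)
P4 → [P1:11 / P6:12 / P3:16 / P2:20 / P7:21 / P5:30] → P1 (11)
P1 → [P3:5 / P2:9 / P6:13 / P7:17 / P5:21] → P3 (5)
P3 → [P2:14 / P6:17 / P7:18 / P5:26] → P2 (14)
P2 → [P5:12 / P6:22 / P7:26] → P5 (12)
P5 → [P6:29 / P7:35] → P6 (29)
P6 → [P7:23] → P7 (23)
Return P7→Depot: 28.
Total = 7 + 11 + 5 + 14 + 12 + 29 + 23 + 28 = 129.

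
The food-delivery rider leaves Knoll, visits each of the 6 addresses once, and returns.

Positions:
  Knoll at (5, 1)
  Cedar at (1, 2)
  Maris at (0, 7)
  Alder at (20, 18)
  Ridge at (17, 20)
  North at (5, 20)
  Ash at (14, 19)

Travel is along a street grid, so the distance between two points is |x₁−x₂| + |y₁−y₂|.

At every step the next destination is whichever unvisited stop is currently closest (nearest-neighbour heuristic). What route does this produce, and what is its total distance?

Total distance 80 via the nearest-neighbour route Knoll → Cedar → Maris → North → Ash → Ridge → Alder → Knoll.

At Knoll the remaining stops are Cedar 5, Maris 11, North 19, Ash 27, Ridge 31, Alder 32; go to Cedar.
At Cedar the remaining stops are Maris 6, North 22, Ash 30, Ridge 34, Alder 35; go to Maris.
At Maris the remaining stops are North 18, Ash 26, Ridge 30, Alder 31; go to North.
At North the remaining stops are Ash 10, Ridge 12, Alder 17; go to Ash.
At Ash the remaining stops are Ridge 4, Alder 7; go to Ridge.
At Ridge the remaining stops are Alder 5; go to Alder.
Return Alder→Knoll: 32.
Total = 5 + 6 + 18 + 10 + 4 + 5 + 32 = 80.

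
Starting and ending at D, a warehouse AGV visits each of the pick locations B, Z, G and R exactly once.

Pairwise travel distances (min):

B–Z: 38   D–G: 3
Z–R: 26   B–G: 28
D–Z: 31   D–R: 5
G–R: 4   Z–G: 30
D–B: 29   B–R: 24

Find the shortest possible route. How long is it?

There are 12 distinct closed tours to check (reversals are equivalent).
D → B → Z → G → R → D: 29+38+30+4+5 = 106
D → B → Z → R → G → D: 29+38+26+4+3 = 100
D → B → G → Z → R → D: 29+28+30+26+5 = 118
D → B → G → R → Z → D: 29+28+4+26+31 = 118
D → B → R → Z → G → D: 29+24+26+30+3 = 112
D → B → R → G → Z → D: 29+24+4+30+31 = 118
D → Z → B → G → R → D: 31+38+28+4+5 = 106
D → Z → B → R → G → D: 31+38+24+4+3 = 100
D → Z → G → B → R → D: 31+30+28+24+5 = 118
D → Z → R → B → G → D: 31+26+24+28+3 = 112
D → G → B → Z → R → D: 3+28+38+26+5 = 100
D → G → Z → B → R → D: 3+30+38+24+5 = 100
The minimum is 100.
One optimal route: D → B → Z → R → G → D (or its reverse).

Minimum total distance: 100 min.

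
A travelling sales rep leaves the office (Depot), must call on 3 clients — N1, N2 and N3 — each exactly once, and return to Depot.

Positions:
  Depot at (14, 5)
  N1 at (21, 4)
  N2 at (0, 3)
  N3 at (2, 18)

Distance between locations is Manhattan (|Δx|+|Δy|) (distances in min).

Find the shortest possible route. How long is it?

72 min — the shortest possible round trip.

There are 3 distinct closed tours to check (reversals are equivalent).
Depot - N1 - N2 - N3 - Depot: 8+22+17+25 = 72
Depot - N1 - N3 - N2 - Depot: 8+33+17+16 = 74
Depot - N2 - N1 - N3 - Depot: 16+22+33+25 = 96
The minimum is 72.
One optimal route: Depot → N1 → N2 → N3 → Depot (or its reverse).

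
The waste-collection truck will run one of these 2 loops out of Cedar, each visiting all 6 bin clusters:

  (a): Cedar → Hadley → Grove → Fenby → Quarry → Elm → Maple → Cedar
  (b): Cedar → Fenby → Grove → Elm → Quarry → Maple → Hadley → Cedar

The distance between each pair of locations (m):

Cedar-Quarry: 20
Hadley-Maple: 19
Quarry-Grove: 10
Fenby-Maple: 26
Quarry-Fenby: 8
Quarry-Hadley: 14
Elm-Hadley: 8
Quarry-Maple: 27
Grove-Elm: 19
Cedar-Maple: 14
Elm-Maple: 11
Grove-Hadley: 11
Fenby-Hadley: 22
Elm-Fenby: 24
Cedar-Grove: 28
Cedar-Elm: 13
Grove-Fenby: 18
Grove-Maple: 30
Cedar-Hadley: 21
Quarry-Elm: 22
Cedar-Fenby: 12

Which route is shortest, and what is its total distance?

(a): 21 + 11 + 18 + 8 + 22 + 11 + 14 = 105
(b): 12 + 18 + 19 + 22 + 27 + 19 + 21 = 138

105 m — (a) is the shortest.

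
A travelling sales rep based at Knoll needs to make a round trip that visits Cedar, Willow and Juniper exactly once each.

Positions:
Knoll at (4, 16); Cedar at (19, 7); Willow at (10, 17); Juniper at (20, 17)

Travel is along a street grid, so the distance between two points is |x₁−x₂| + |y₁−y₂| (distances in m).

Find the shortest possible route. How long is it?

Shortest round trip = 52 m.

With 3 stops there are 3!/2 = 3 distinct round trips (a route and its reverse cost the same).
Knoll-Cedar-Willow-Juniper-Knoll: 24+19+10+17 = 70
Knoll-Cedar-Juniper-Willow-Knoll: 24+11+10+7 = 52
Knoll-Willow-Cedar-Juniper-Knoll: 7+19+11+17 = 54
The minimum is 52.
One optimal route: Knoll → Cedar → Juniper → Willow → Knoll (or its reverse).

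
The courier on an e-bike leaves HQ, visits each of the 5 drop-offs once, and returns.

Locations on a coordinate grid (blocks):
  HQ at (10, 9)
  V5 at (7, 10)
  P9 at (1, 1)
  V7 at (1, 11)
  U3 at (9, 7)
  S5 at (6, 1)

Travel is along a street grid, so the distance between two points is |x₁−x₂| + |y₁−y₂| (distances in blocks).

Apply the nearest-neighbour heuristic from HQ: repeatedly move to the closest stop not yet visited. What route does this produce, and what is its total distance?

From HQ: distances to unvisited — U3=3, V5=4, V7=11, S5=12, P9=17. Nearest is U3 (3).
From U3: distances to unvisited — V5=5, S5=9, V7=12, P9=14. Nearest is V5 (5).
From V5: distances to unvisited — V7=7, S5=10, P9=15. Nearest is V7 (7).
From V7: distances to unvisited — P9=10, S5=15. Nearest is P9 (10).
From P9: distances to unvisited — S5=5. Nearest is S5 (5).
Return S5→HQ: 12.
Total = 3 + 5 + 7 + 10 + 5 + 12 = 42.

42 blocks along HQ → U3 → V5 → V7 → P9 → S5 → HQ.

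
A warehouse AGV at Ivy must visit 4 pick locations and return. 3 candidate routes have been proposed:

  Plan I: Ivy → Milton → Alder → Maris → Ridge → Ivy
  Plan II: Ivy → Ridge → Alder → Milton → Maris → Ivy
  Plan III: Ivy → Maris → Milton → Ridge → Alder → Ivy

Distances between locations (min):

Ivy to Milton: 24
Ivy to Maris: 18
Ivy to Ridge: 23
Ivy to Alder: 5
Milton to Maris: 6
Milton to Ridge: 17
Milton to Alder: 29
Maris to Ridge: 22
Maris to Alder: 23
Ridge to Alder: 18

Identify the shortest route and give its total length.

Plan I: 24 + 29 + 23 + 22 + 23 = 121
Plan II: 23 + 18 + 29 + 6 + 18 = 94
Plan III: 18 + 6 + 17 + 18 + 5 = 64

Shortest is Plan III, total 64 min.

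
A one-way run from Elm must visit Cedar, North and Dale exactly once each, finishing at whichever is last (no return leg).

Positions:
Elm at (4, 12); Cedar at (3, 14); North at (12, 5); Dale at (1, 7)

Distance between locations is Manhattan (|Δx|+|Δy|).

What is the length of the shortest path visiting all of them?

There are 3! = 6 possible orderings.
Elm→Cedar→North→Dale: 3+18+13 = 34
Elm→Cedar→Dale→North: 3+9+13 = 25
Elm→North→Cedar→Dale: 15+18+9 = 42
Elm→North→Dale→Cedar: 15+13+9 = 37
Elm→Dale→Cedar→North: 8+9+18 = 35
Elm→Dale→North→Cedar: 8+13+18 = 39
The minimum is 25.
One shortest path: Elm → Cedar → Dale → North.

25 — the minimum one-way total.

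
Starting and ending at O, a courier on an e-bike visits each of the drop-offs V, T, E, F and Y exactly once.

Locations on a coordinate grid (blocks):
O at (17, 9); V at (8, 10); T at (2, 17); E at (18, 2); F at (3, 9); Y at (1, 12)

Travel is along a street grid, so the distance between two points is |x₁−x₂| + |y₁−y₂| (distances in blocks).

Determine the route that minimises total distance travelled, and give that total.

With 5 stops there are 5!/2 = 60 distinct round trips (a route and its reverse cost the same).
O-V-T-E-F-Y-O: 10+13+31+22+5+19 = 100
O-V-T-E-Y-F-O: 10+13+31+27+5+14 = 100
O-V-T-F-E-Y-O: 10+13+9+22+27+19 = 100
O-V-T-F-Y-E-O: 10+13+9+5+27+8 = 72
O-V-T-Y-E-F-O: 10+13+6+27+22+14 = 92
O-V-T-Y-F-E-O: 10+13+6+5+22+8 = 64
O-V-E-T-F-Y-O: 10+18+31+9+5+19 = 92
O-V-E-T-Y-F-O: 10+18+31+6+5+14 = 84
O-V-E-F-T-Y-O: 10+18+22+9+6+19 = 84
O-V-E-F-Y-T-O: 10+18+22+5+6+23 = 84
O-V-E-Y-T-F-O: 10+18+27+6+9+14 = 84
O-V-E-Y-F-T-O: 10+18+27+5+9+23 = 92
O-V-F-T-E-Y-O: 10+6+9+31+27+19 = 102
O-V-F-T-Y-E-O: 10+6+9+6+27+8 = 66
… (46 more)
The minimum is 64.
One optimal route: O → V → T → Y → F → E → O (or its reverse).

64 blocks — the shortest possible round trip.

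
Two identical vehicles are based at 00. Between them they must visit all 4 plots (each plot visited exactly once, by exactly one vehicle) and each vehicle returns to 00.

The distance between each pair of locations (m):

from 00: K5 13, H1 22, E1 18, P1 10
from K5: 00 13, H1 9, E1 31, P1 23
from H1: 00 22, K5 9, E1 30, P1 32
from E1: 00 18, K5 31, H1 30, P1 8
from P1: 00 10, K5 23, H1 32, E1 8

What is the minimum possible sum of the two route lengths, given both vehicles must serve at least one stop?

Minimum combined distance: 80 m.

Try each way of splitting the stops between the two vehicles (each non-empty) and, for each split, find the best tour for each vehicle:
  {K5} + {H1, E1, P1}: 26 + 70 = 96
  {H1} + {K5, E1, P1}: 44 + 62 = 106
  {K5, H1} + {E1, P1}: 44 + 36 = 80
  {E1} + {K5, H1, P1}: 36 + 64 = 100
  {K5, E1} + {H1, P1}: 62 + 64 = 126
  {H1, E1} + {K5, P1}: 70 + 46 = 116
  … (7 splits in total)
Best: vehicle 1 00 → K5 → H1 → 00 = 44; vehicle 2 00 → E1 → P1 → 00 = 36; combined 80.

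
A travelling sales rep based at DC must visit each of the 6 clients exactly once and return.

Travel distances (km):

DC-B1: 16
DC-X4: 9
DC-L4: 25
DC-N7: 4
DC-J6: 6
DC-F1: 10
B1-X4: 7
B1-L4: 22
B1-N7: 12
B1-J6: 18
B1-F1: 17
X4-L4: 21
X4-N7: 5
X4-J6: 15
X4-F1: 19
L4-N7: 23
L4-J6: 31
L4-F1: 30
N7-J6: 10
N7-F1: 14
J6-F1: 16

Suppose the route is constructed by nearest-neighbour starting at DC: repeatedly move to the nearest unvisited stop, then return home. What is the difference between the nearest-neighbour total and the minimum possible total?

From DC: N7=4, J6=6, X4=9, F1=10, B1=16, L4=25 → choose N7 (4).
From N7: X4=5, J6=10, B1=12, F1=14, L4=23 → choose X4 (5).
From X4: B1=7, J6=15, F1=19, L4=21 → choose B1 (7).
From B1: F1=17, J6=18, L4=22 → choose F1 (17).
From F1: J6=16, L4=30 → choose J6 (16).
From J6: L4=31 → choose L4 (31).
NN route DC → N7 → X4 → B1 → F1 → J6 → L4 → DC costs 105.
Optimal: DC → N7 → X4 → B1 → L4 → F1 → J6 → DC costs 90 (by enumerating all 360 distinct tours).
Excess = 105 − 90 = 15.

The nearest-neighbour route is 15 km longer than optimal.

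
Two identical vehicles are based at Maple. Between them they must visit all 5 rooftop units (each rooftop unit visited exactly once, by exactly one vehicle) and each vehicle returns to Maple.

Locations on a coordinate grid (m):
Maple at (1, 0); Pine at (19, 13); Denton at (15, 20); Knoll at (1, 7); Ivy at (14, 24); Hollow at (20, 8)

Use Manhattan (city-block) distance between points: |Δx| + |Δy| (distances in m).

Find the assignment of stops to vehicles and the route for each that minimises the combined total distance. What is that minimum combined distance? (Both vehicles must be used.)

Check every non-empty split of the stops between the two vehicles; for each half take its own optimal tour:
  {Pine} + {Denton, Knoll, Ivy, Hollow}: 62 + 86 = 148
  {Denton} + {Pine, Knoll, Ivy, Hollow}: 68 + 86 = 154
  {Pine, Denton} + {Knoll, Ivy, Hollow}: 76 + 86 = 162
  {Knoll} + {Pine, Denton, Ivy, Hollow}: 14 + 86 = 100
  {Pine, Knoll} + {Denton, Ivy, Hollow}: 62 + 86 = 148
  {Denton, Knoll} + {Pine, Ivy, Hollow}: 68 + 86 = 154
  … (15 splits in total)
Best: vehicle 1 Maple → Knoll → Maple = 14; vehicle 2 Maple → Ivy → Denton → Pine → Hollow → Maple = 86; combined 100.

100 m — the smallest possible combined total.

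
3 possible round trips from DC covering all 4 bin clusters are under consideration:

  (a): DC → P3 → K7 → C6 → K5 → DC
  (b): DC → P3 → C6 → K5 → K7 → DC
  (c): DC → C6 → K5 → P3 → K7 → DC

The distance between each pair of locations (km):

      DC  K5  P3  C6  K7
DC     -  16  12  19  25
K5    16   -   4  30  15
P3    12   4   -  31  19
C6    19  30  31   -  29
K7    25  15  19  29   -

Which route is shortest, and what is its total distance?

(a): 12 + 19 + 29 + 30 + 16 = 106
(b): 12 + 31 + 30 + 15 + 25 = 113
(c): 19 + 30 + 4 + 19 + 25 = 97

Shortest is (c), total 97 km.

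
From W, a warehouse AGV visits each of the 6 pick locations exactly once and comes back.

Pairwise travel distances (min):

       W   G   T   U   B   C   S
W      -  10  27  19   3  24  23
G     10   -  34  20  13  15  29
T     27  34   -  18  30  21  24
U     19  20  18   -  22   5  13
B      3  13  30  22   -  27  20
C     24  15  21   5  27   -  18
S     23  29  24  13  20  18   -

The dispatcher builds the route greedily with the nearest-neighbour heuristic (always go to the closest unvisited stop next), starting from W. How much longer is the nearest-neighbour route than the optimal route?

5 min longer than the optimal tour.

W: B=3, G=10, U=19, S=23, C=24, T=27 ⇒ B
B: G=13, S=20, U=22, C=27, T=30 ⇒ G
G: C=15, U=20, S=29, T=34 ⇒ C
C: U=5, S=18, T=21 ⇒ U
U: S=13, T=18 ⇒ S
S: T=24 ⇒ T
NN route W → B → G → C → U → S → T → W costs 100.
Optimal: W → G → C → U → T → S → B → W costs 95 (by enumerating all 360 distinct tours).
Excess = 100 − 95 = 5.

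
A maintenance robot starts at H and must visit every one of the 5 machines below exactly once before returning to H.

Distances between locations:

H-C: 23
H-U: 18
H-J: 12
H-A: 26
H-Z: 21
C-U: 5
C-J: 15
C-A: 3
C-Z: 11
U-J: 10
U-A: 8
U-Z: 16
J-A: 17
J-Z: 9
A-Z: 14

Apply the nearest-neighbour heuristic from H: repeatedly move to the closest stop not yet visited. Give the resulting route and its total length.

Total distance 61 via the nearest-neighbour route H → J → Z → C → A → U → H.

From H: distances to unvisited — J=12, U=18, Z=21, C=23, A=26. Nearest is J (12).
From J: distances to unvisited — Z=9, U=10, C=15, A=17. Nearest is Z (9).
From Z: distances to unvisited — C=11, A=14, U=16. Nearest is C (11).
From C: distances to unvisited — A=3, U=5. Nearest is A (3).
From A: distances to unvisited — U=8. Nearest is U (8).
Return U→H: 18.
Total = 12 + 9 + 11 + 3 + 8 + 18 = 61.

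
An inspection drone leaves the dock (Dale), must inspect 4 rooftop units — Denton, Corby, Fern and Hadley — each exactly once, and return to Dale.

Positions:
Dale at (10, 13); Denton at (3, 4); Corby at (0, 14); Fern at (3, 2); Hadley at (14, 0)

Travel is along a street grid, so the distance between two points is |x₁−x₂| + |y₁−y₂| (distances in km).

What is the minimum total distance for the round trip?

With 4 stops there are 4!/2 = 12 distinct round trips (a route and its reverse cost the same).
Dale - Denton - Corby - Fern - Hadley - Dale: 16+13+15+13+17 = 74
Dale - Denton - Corby - Hadley - Fern - Dale: 16+13+28+13+18 = 88
Dale - Denton - Fern - Corby - Hadley - Dale: 16+2+15+28+17 = 78
Dale - Denton - Fern - Hadley - Corby - Dale: 16+2+13+28+11 = 70
Dale - Denton - Hadley - Corby - Fern - Dale: 16+15+28+15+18 = 92
Dale - Denton - Hadley - Fern - Corby - Dale: 16+15+13+15+11 = 70
Dale - Corby - Denton - Fern - Hadley - Dale: 11+13+2+13+17 = 56
Dale - Corby - Denton - Hadley - Fern - Dale: 11+13+15+13+18 = 70
Dale - Corby - Fern - Denton - Hadley - Dale: 11+15+2+15+17 = 60
Dale - Corby - Hadley - Denton - Fern - Dale: 11+28+15+2+18 = 74
Dale - Fern - Denton - Corby - Hadley - Dale: 18+2+13+28+17 = 78
Dale - Fern - Corby - Denton - Hadley - Dale: 18+15+13+15+17 = 78
The minimum is 56.
One optimal route: Dale → Corby → Denton → Fern → Hadley → Dale (or its reverse).

Minimum total distance: 56 km.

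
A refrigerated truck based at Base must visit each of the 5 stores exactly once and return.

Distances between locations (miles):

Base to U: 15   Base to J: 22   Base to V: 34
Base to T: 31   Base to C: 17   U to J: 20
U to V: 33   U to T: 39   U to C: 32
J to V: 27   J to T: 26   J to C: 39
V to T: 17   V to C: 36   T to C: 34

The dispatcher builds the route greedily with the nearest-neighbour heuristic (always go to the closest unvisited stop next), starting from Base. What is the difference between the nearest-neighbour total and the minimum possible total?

Excess over optimum: 1 miles.

From Base: U=15, C=17, J=22, T=31, V=34 → choose U (15).
From U: J=20, C=32, V=33, T=39 → choose J (20).
From J: T=26, V=27, C=39 → choose T (26).
From T: V=17, C=34 → choose V (17).
From V: C=36 → choose C (36).
NN route Base → U → J → T → V → C → Base costs 131.
Optimal: Base → U → J → V → T → C → Base costs 130 (by enumerating all 60 distinct tours).
Excess = 131 − 130 = 1.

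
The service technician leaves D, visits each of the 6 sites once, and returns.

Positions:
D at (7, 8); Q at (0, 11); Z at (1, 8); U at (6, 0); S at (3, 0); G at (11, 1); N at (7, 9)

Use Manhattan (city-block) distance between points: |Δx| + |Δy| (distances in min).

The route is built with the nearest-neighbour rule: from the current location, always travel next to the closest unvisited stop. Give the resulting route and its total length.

D → [N:1 / Z:6 / U:9 / Q:10 / G:11 / S:12] → N (1)
N → [Z:7 / Q:9 / U:10 / G:12 / S:13] → Z (7)
Z → [Q:4 / S:10 / U:13 / G:17] → Q (4)
Q → [S:14 / U:17 / G:21] → S (14)
S → [U:3 / G:9] → U (3)
U → [G:6] → G (6)
Return G→D: 11.
Total = 1 + 7 + 4 + 14 + 3 + 6 + 11 = 46.

Nearest-neighbour total = 46 min; route D → N → Z → Q → S → U → G → D.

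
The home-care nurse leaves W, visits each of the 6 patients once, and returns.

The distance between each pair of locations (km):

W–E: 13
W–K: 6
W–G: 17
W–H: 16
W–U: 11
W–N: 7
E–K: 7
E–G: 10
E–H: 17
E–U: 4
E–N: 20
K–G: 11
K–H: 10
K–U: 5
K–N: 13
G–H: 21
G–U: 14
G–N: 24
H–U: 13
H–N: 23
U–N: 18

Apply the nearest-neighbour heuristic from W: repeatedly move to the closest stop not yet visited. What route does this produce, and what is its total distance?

At W the remaining stops are K 6, N 7, U 11, E 13, H 16, G 17; go to K.
At K the remaining stops are U 5, E 7, H 10, G 11, N 13; go to U.
At U the remaining stops are E 4, H 13, G 14, N 18; go to E.
At E the remaining stops are G 10, H 17, N 20; go to G.
At G the remaining stops are H 21, N 24; go to H.
At H the remaining stops are N 23; go to N.
Return N→W: 7.
Total = 6 + 5 + 4 + 10 + 21 + 23 + 7 = 76.

Total distance 76 km via the nearest-neighbour route W → K → U → E → G → H → N → W.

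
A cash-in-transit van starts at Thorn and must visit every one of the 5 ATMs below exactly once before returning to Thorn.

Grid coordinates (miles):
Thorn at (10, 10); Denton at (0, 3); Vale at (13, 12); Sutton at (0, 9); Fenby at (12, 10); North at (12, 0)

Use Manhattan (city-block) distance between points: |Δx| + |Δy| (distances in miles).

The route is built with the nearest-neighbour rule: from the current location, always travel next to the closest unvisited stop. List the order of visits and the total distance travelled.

50 miles along Thorn → Fenby → Vale → North → Denton → Sutton → Thorn.

Thorn → [Fenby:2 / Vale:5 / Sutton:11 / North:12 / Denton:17] → Fenby (2)
Fenby → [Vale:3 / North:10 / Sutton:13 / Denton:19] → Vale (3)
Vale → [North:13 / Sutton:16 / Denton:22] → North (13)
North → [Denton:15 / Sutton:21] → Denton (15)
Denton → [Sutton:6] → Sutton (6)
Return Sutton→Thorn: 11.
Total = 2 + 3 + 13 + 15 + 6 + 11 = 50.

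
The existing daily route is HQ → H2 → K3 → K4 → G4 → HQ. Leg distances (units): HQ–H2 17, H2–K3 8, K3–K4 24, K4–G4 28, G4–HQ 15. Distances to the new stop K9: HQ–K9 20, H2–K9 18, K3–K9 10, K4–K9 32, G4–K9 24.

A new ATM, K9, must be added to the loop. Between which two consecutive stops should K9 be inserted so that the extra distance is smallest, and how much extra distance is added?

Insertion cost between consecutive stops i–j is d(i,K9) + d(K9,j) − d(i,j):
  between HQ and H2: 20 + 18 − 17 = 21
  between H2 and K3: 18 + 10 − 8 = 20
  between K3 and K4: 10 + 32 − 24 = 18
  between K4 and G4: 32 + 24 − 28 = 28
  between G4 and HQ: 24 + 20 − 15 = 29
Cheapest insertion is between K3 and K4, adding 18.
New total = 92 + 18 = 110.

Adding 18 by placing K9 on the K3–K4 leg.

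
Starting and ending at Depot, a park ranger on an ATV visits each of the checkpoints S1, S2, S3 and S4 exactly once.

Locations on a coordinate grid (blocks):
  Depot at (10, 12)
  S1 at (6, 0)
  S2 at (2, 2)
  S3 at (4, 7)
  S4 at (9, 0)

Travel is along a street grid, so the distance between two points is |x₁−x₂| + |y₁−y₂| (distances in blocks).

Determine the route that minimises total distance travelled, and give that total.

40 blocks — the shortest possible round trip.

With 4 stops there are 4!/2 = 12 distinct round trips (a route and its reverse cost the same).
Depot - S1 - S2 - S3 - S4 - Depot: 16+6+7+12+13 = 54
Depot - S1 - S2 - S4 - S3 - Depot: 16+6+9+12+11 = 54
Depot - S1 - S3 - S2 - S4 - Depot: 16+9+7+9+13 = 54
Depot - S1 - S3 - S4 - S2 - Depot: 16+9+12+9+18 = 64
Depot - S1 - S4 - S2 - S3 - Depot: 16+3+9+7+11 = 46
Depot - S1 - S4 - S3 - S2 - Depot: 16+3+12+7+18 = 56
Depot - S2 - S1 - S3 - S4 - Depot: 18+6+9+12+13 = 58
Depot - S2 - S1 - S4 - S3 - Depot: 18+6+3+12+11 = 50
Depot - S2 - S3 - S1 - S4 - Depot: 18+7+9+3+13 = 50
Depot - S2 - S4 - S1 - S3 - Depot: 18+9+3+9+11 = 50
Depot - S3 - S1 - S2 - S4 - Depot: 11+9+6+9+13 = 48
Depot - S3 - S2 - S1 - S4 - Depot: 11+7+6+3+13 = 40
The minimum is 40.
One optimal route: Depot → S3 → S2 → S1 → S4 → Depot (or its reverse).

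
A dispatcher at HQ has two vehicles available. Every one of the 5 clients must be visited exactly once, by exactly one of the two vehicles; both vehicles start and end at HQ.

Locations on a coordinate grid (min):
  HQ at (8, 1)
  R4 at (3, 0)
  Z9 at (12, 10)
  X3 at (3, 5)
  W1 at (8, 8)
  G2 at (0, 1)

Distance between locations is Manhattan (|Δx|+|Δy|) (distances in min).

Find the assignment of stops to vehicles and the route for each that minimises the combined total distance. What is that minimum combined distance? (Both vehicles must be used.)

52 min — the smallest possible combined total.

Try each way of splitting the stops between the two vehicles (each non-empty) and, for each split, find the best tour for each vehicle:
  {R4} + {Z9, X3, W1, G2}: 12 + 42 = 54
  {Z9} + {R4, X3, W1, G2}: 26 + 32 = 58
  {R4, Z9} + {X3, W1, G2}: 38 + 30 = 68
  {X3} + {R4, Z9, W1, G2}: 18 + 44 = 62
  {R4, X3} + {Z9, W1, G2}: 20 + 42 = 62
  {Z9, X3} + {R4, W1, G2}: 36 + 32 = 68
  … (15 splits in total)
  {Z9, W1} + {R4, X3, G2}: 26 + 26 = 52  ← best
Best: vehicle 1 HQ → Z9 → W1 → HQ = 26; vehicle 2 HQ → R4 → X3 → G2 → HQ = 26; combined 52.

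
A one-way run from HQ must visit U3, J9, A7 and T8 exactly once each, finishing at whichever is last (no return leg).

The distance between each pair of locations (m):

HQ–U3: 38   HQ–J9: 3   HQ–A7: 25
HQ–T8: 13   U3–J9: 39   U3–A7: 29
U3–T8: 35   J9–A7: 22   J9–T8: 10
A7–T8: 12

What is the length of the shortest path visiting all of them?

There are 4! = 24 possible orderings.
HQ → U3 → J9 → A7 → T8: 38+39+22+12 = 111
HQ → U3 → J9 → T8 → A7: 38+39+10+12 = 99
HQ → U3 → A7 → J9 → T8: 38+29+22+10 = 99
HQ → U3 → A7 → T8 → J9: 38+29+12+10 = 89
HQ → U3 → T8 → J9 → A7: 38+35+10+22 = 105
HQ → U3 → T8 → A7 → J9: 38+35+12+22 = 107
HQ → J9 → U3 → A7 → T8: 3+39+29+12 = 83
HQ → J9 → U3 → T8 → A7: 3+39+35+12 = 89
HQ → J9 → A7 → U3 → T8: 3+22+29+35 = 89
HQ → J9 → A7 → T8 → U3: 3+22+12+35 = 72
HQ → J9 → T8 → U3 → A7: 3+10+35+29 = 77
HQ → J9 → T8 → A7 → U3: 3+10+12+29 = 54
HQ → A7 → U3 → J9 → T8: 25+29+39+10 = 103
HQ → A7 → U3 → T8 → J9: 25+29+35+10 = 99
… (10 more)
The minimum is 54.
One shortest path: HQ → J9 → T8 → A7 → U3.

Shortest open route: 54 m.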